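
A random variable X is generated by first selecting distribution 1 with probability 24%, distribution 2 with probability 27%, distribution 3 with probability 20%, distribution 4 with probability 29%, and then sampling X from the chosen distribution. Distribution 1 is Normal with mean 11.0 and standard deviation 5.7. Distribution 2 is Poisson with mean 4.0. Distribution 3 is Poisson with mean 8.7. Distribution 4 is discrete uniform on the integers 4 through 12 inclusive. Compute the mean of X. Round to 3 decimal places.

7.780

Component means — 1: 11; 2: 4; 3: 8.7; 4: 8.
E[X] = 0.24·11 + 0.27·4 + 0.2·8.7 + 0.29·8 = 7.78.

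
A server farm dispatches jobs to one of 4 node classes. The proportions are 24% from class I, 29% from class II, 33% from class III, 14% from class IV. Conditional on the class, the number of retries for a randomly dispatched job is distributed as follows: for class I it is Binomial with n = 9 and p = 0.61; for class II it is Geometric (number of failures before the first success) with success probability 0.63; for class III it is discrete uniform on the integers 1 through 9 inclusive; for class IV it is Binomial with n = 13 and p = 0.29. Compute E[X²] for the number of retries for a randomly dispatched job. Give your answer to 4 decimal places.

For each component E[X²] = Var + (mean)², giving I: 32.2812; II: 1.27715; III: 31.6667; IV: 16.8896.
Overall E[X²] = 0.24·32.2812 + 0.29·1.27715 + 0.33·31.6667 + 0.14·16.8896 = 20.9324.

20.9324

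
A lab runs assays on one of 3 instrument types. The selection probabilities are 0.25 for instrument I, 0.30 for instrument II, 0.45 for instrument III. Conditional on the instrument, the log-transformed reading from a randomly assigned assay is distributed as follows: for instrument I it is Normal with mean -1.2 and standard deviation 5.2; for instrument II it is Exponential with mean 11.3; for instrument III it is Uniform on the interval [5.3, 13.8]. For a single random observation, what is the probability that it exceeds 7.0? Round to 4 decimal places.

0.5358

Conditional on each instrument, P(X > 7.0): I: 0.0574066; II: 0.53823; III: 0.8.
By total probability, P(X > 7.0) = 0.25·0.0574066 + 0.3·0.53823 + 0.45·0.8 = 0.535821.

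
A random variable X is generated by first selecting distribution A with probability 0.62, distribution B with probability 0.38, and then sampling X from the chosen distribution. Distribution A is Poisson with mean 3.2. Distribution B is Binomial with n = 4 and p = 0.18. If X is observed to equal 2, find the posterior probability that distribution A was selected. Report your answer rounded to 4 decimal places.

0.7226

Likelihoods P(X=2 | ·): A: 0.208702; B: 0.130715.
Posterior ∝ prior × likelihood. Numerator for A: 0.62·0.208702 = 0.129396.
Normalizing constant: 0.62·0.208702 + 0.38·0.130715 = 0.179067.
P(A | observation) = 0.129396 / 0.179067 = 0.722609.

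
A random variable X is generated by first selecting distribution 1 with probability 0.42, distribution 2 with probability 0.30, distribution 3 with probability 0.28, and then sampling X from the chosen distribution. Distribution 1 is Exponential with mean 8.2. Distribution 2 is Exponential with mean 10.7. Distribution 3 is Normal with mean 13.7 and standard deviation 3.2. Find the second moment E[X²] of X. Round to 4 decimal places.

For each component E[X²] = Var + (mean)², giving 1: 134.48; 2: 228.98; 3: 197.93.
Overall E[X²] = 0.42·134.48 + 0.3·228.98 + 0.28·197.93 = 180.596.

180.5960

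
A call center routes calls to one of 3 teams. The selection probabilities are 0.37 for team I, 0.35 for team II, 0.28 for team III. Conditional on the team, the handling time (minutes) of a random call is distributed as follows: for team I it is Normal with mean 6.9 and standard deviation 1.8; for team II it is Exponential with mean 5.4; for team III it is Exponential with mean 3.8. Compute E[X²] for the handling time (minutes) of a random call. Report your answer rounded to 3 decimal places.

47.313

For each component E[X²] = Var + (mean)², giving I: 50.85; II: 58.32; III: 28.88.
Overall E[X²] = 0.37·50.85 + 0.35·58.32 + 0.28·28.88 = 47.3129.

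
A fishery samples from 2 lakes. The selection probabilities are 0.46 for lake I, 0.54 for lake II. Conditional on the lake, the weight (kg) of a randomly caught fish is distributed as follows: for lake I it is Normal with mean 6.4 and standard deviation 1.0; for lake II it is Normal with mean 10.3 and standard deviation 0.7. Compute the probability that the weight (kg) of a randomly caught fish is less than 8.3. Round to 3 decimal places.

Conditional on each lake, P(X < 8.3): I: 0.971283; II: 0.00213737.
By total probability, P(X < 8.3) = 0.46·0.971283 + 0.54·0.00213737 = 0.447945.

0.448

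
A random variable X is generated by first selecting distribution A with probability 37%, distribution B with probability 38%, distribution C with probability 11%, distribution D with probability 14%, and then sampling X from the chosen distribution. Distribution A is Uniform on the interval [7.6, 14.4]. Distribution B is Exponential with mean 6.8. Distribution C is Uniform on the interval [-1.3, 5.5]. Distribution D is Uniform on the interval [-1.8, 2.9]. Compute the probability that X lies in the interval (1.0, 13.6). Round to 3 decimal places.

0.732

Conditional on each component, P(1.0 < X < 13.6): A: 0.882353; B: 0.727908; C: 0.661765; D: 0.404255.
By total probability, P(1.0 < X < 13.6) = 0.37·0.882353 + 0.38·0.727908 + 0.11·0.661765 + 0.14·0.404255 = 0.732465.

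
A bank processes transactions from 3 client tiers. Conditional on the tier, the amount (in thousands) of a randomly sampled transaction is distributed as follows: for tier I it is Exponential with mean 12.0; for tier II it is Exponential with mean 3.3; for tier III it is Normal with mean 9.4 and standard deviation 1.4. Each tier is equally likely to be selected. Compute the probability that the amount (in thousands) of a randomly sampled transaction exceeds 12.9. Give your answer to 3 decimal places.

0.123

Conditional on each tier, P(X > 12.9): I: 0.341298; II: 0.0200587; III: 0.00620967.
By total probability, P(X > 12.9) = 0.333333·0.341298 + 0.333333·0.0200587 + 0.333333·0.00620967 = 0.122522.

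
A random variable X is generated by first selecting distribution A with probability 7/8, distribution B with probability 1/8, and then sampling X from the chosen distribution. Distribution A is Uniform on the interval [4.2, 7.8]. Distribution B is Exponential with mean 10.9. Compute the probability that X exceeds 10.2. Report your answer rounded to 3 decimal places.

0.049

Conditional on each component, P(X > 10.2): A: 0; B: 0.39228.
By total probability, P(X > 10.2) = 0.875·0 + 0.125·0.39228 = 0.049035.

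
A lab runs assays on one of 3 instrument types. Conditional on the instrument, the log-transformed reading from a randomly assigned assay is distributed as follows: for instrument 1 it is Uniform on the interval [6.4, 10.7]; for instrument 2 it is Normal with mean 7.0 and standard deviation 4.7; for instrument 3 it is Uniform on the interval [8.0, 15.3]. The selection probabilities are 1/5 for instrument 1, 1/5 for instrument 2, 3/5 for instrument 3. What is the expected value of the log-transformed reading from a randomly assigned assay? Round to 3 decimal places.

10.100

Component means — 1: 8.55; 2: 7; 3: 11.65.
E[X] = 0.2·8.55 + 0.2·7 + 0.6·11.65 = 10.1.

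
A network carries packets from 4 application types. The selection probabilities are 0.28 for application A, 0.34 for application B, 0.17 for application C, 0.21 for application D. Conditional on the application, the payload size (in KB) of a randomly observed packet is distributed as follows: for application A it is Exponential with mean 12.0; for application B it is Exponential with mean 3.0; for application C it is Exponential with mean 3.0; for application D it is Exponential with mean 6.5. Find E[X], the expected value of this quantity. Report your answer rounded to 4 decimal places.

6.2550

Component means — A: 12; B: 3; C: 3; D: 6.5.
E[X] = 0.28·12 + 0.34·3 + 0.17·3 + 0.21·6.5 = 6.255.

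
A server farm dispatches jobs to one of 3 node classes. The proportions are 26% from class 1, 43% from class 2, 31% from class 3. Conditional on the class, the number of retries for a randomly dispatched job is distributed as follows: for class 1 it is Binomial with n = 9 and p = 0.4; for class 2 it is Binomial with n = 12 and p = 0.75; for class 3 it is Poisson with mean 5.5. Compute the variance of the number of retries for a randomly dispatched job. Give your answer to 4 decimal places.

8.4181

Per component, 1: μ=3.6, E[X²]=15.12; 2: μ=9, E[X²]=83.25; 3: μ=5.5, E[X²]=35.75.
E[X] = 0.26·3.6 + 0.43·9 + 0.31·5.5 = 6.511.
E[X²] = 0.26·15.12 + 0.43·83.25 + 0.31·35.75 = 50.8112.
Var(X) = E[X²] − (E[X])² = 50.8112 − 42.3931 = 8.41808.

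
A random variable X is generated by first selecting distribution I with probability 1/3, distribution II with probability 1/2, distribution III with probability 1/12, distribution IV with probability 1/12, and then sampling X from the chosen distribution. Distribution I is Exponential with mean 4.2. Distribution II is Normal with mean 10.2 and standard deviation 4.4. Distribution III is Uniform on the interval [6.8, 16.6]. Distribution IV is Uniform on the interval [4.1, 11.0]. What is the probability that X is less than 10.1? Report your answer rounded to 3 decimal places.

0.649

Conditional on each component, P(X < 10.1): I: 0.909713; II: 0.490934; III: 0.336735; IV: 0.869565.
By total probability, P(X < 10.1) = 0.333333·0.909713 + 0.5·0.490934 + 0.0833333·0.336735 + 0.0833333·0.869565 = 0.64923.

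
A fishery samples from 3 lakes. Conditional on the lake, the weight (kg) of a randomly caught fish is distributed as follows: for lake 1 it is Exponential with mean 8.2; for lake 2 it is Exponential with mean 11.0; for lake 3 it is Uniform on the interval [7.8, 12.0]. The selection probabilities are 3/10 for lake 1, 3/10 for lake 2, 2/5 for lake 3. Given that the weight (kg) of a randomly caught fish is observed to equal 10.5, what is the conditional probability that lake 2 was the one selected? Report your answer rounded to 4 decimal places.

Likelihoods f(10.5 | ·): 1: 0.0338905; 2: 0.0349988; 3: 0.238095.
Posterior ∝ prior × likelihood. Numerator for 2: 0.3·0.0349988 = 0.0104996.
Normalizing constant: 0.3·0.0338905 + 0.3·0.0349988 + 0.4·0.238095 = 0.115905.
P(2 | observation) = 0.0104996 / 0.115905 = 0.0905885.

0.0906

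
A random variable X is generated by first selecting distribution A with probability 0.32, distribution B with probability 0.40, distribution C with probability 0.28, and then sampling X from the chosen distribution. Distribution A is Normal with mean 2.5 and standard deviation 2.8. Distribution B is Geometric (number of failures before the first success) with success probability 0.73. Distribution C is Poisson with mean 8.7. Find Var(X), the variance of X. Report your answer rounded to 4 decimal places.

Per component, A: μ=2.5, E[X²]=14.09; B: μ=0.369863, E[X²]=0.64346; C: μ=8.7, E[X²]=84.39.
E[X] = 0.32·2.5 + 0.4·0.369863 + 0.28·8.7 = 3.38395.
E[X²] = 0.32·14.09 + 0.4·0.64346 + 0.28·84.39 = 28.3954.
Var(X) = E[X²] − (E[X])² = 28.3954 − 11.4511 = 16.9443.

16.9443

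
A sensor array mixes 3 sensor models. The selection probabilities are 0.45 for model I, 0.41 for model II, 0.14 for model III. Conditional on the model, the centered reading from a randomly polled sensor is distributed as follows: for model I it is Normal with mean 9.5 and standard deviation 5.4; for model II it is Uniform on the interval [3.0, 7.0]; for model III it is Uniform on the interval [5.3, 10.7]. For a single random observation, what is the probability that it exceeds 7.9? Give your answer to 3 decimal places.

0.350

Conditional on each model, P(X > 7.9): I: 0.616498; II: 0; III: 0.518519.
By total probability, P(X > 7.9) = 0.45·0.616498 + 0.41·0 + 0.14·0.518519 = 0.350017.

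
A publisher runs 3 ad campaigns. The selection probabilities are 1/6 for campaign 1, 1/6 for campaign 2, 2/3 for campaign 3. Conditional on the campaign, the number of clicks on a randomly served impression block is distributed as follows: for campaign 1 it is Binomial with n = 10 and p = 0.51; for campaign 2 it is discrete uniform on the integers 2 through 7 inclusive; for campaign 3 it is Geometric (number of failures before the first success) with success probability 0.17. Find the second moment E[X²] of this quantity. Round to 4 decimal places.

For each component E[X²] = Var + (mean)², giving 1: 28.509; 2: 23.1667; 3: 52.5571.
Overall E[X²] = 0.166667·28.509 + 0.166667·23.1667 + 0.666667·52.5571 = 43.6507.

43.6507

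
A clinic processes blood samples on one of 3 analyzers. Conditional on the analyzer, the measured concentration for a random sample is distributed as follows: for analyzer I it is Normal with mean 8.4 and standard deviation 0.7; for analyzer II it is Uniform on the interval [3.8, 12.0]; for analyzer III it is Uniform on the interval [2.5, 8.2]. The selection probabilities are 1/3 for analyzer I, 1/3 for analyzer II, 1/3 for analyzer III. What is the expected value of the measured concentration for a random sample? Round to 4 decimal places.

Component means — I: 8.4; II: 7.9; III: 5.35.
E[X] = 0.333333·8.4 + 0.333333·7.9 + 0.333333·5.35 = 7.21667.

7.2167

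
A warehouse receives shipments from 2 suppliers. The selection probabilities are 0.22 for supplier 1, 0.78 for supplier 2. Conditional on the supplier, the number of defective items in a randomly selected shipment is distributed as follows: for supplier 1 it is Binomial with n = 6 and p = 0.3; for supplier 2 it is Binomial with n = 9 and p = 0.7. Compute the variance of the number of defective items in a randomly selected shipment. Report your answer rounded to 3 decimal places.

5.226

Per component, 1: μ=1.8, E[X²]=4.5; 2: μ=6.3, E[X²]=41.58.
E[X] = 0.22·1.8 + 0.78·6.3 = 5.31.
E[X²] = 0.22·4.5 + 0.78·41.58 = 33.4224.
Var(X) = E[X²] − (E[X])² = 33.4224 − 28.1961 = 5.2263.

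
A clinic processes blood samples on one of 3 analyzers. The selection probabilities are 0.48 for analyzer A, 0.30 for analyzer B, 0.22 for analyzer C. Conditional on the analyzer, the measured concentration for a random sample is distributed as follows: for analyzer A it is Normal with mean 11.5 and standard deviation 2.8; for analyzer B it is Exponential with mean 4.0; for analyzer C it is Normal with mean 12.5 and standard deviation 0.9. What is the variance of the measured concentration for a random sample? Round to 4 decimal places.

21.7155

Per component, A: μ=11.5, E[X²]=140.09; B: μ=4, E[X²]=32; C: μ=12.5, E[X²]=157.06.
E[X] = 0.48·11.5 + 0.3·4 + 0.22·12.5 = 9.47.
E[X²] = 0.48·140.09 + 0.3·32 + 0.22·157.06 = 111.396.
Var(X) = E[X²] − (E[X])² = 111.396 − 89.6809 = 21.7155.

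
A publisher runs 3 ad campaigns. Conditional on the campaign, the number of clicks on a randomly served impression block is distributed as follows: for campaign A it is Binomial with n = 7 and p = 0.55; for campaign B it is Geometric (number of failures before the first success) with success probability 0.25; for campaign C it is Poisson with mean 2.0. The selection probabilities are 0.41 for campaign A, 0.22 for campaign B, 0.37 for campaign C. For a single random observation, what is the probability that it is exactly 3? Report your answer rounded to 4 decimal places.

Conditional on each campaign, P(X = 3): A: 0.238785; B: 0.105469; C: 0.180447.
By total probability, P(X = 3) = 0.41·0.238785 + 0.22·0.105469 + 0.37·0.180447 = 0.18787.

0.1879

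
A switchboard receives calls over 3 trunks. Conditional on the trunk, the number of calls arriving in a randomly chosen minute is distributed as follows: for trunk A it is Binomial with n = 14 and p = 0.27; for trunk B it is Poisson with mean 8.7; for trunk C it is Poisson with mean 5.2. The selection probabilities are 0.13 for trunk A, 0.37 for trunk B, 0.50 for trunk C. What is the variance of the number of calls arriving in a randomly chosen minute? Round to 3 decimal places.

9.739

Per component, A: μ=3.78, E[X²]=17.0478; B: μ=8.7, E[X²]=84.39; C: μ=5.2, E[X²]=32.24.
E[X] = 0.13·3.78 + 0.37·8.7 + 0.5·5.2 = 6.3104.
E[X²] = 0.13·17.0478 + 0.37·84.39 + 0.5·32.24 = 49.5605.
Var(X) = E[X²] − (E[X])² = 49.5605 − 39.8211 = 9.73937.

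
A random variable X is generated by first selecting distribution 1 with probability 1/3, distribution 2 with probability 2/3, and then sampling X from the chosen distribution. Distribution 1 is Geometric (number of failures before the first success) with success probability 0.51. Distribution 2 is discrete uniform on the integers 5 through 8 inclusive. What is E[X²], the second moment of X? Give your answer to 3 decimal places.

29.936

For each component E[X²] = Var + (mean)², giving 1: 2.807; 2: 43.5.
Overall E[X²] = 0.333333·2.807 + 0.666667·43.5 = 29.9357.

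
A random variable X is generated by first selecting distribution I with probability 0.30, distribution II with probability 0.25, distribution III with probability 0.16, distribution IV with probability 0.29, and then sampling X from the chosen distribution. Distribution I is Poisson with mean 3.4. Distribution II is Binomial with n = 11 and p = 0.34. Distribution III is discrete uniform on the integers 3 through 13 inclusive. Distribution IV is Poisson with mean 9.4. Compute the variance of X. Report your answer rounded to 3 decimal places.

Per component, I: μ=3.4, E[X²]=14.96; II: μ=3.74, E[X²]=16.456; III: μ=8, E[X²]=74; IV: μ=9.4, E[X²]=97.76.
E[X] = 0.3·3.4 + 0.25·3.74 + 0.16·8 + 0.29·9.4 = 5.961.
E[X²] = 0.3·14.96 + 0.25·16.456 + 0.16·74 + 0.29·97.76 = 48.7924.
Var(X) = E[X²] − (E[X])² = 48.7924 − 35.5335 = 13.2589.

13.259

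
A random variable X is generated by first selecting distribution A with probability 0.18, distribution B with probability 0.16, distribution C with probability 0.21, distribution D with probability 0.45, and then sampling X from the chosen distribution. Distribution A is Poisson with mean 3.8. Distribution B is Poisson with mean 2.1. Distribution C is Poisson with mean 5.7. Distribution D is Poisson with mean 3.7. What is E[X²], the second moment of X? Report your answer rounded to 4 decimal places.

For each component E[X²] = Var + (mean)², giving A: 18.24; B: 6.51; C: 38.19; D: 17.39.
Overall E[X²] = 0.18·18.24 + 0.16·6.51 + 0.21·38.19 + 0.45·17.39 = 20.1702.

20.1702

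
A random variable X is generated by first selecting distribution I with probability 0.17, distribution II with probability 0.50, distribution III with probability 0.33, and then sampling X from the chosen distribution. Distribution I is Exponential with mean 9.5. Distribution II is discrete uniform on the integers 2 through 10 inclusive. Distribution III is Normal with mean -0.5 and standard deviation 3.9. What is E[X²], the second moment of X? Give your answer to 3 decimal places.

57.120

For each component E[X²] = Var + (mean)², giving I: 180.5; II: 42.6667; III: 15.46.
Overall E[X²] = 0.17·180.5 + 0.5·42.6667 + 0.33·15.46 = 57.1201.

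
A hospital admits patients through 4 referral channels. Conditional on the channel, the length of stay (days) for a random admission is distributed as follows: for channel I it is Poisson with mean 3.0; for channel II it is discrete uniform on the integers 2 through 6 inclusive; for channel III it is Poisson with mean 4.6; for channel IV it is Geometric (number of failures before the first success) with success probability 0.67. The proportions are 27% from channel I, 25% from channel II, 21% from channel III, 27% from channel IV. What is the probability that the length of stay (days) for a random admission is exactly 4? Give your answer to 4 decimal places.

Conditional on each channel, P(X = 4): I: 0.168031; II: 0.2; III: 0.187528; IV: 0.00794567.
By total probability, P(X = 4) = 0.27·0.168031 + 0.25·0.2 + 0.21·0.187528 + 0.27·0.00794567 = 0.136895.

0.1369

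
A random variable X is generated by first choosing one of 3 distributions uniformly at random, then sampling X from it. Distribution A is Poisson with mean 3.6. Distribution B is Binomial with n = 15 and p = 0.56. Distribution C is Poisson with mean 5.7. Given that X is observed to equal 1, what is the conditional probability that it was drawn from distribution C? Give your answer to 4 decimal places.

0.1623

Likelihoods P(X=1 | ·): A: 0.0983654; B: 8.56282e-05; C: 0.019072.
Posterior ∝ prior × likelihood. Numerator for C: 0.333333·0.019072 = 0.00635733.
Normalizing constant: 0.333333·0.0983654 + 0.333333·8.56282e-05 + 0.333333·0.019072 = 0.0391743.
P(C | observation) = 0.00635733 / 0.0391743 = 0.162283.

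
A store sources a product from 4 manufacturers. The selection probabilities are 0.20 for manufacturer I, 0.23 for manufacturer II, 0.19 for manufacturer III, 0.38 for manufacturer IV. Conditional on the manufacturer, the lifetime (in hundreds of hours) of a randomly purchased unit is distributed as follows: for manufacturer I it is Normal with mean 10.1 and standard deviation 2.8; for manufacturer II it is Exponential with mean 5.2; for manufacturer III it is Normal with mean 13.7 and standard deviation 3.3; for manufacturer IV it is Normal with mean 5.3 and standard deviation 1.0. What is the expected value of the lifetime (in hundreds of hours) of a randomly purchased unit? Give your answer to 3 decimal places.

7.833

Component means — I: 10.1; II: 5.2; III: 13.7; IV: 5.3.
E[X] = 0.2·10.1 + 0.23·5.2 + 0.19·13.7 + 0.38·5.3 = 7.833.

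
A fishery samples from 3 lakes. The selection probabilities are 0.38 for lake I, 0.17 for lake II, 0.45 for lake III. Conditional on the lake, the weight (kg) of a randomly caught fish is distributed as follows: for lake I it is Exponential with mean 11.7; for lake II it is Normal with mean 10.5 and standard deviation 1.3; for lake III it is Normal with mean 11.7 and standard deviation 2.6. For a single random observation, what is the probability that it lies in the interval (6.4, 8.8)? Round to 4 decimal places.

0.1071

Conditional on each lake, P(6.4 < X < 8.8): I: 0.10732; II: 0.0946832; III: 0.111591.
By total probability, P(6.4 < X < 8.8) = 0.38·0.10732 + 0.17·0.0946832 + 0.45·0.111591 = 0.107094.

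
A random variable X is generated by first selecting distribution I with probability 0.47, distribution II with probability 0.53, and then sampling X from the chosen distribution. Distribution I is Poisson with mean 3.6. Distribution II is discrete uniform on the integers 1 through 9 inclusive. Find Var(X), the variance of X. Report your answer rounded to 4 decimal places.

Per component, I: μ=3.6, E[X²]=16.56; II: μ=5, E[X²]=31.6667.
E[X] = 0.47·3.6 + 0.53·5 = 4.342.
E[X²] = 0.47·16.56 + 0.53·31.6667 = 24.5665.
Var(X) = E[X²] − (E[X])² = 24.5665 − 18.853 = 5.71357.

5.7136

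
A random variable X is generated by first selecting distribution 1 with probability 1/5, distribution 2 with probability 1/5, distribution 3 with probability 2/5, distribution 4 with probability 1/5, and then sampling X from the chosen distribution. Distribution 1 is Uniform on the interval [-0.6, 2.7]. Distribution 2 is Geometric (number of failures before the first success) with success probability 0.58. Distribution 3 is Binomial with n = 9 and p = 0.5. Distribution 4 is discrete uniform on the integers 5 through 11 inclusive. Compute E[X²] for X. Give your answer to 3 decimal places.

For each component E[X²] = Var + (mean)², giving 1: 2.01; 2: 1.77289; 3: 22.5; 4: 68.
Overall E[X²] = 0.2·2.01 + 0.2·1.77289 + 0.4·22.5 + 0.2·68 = 23.3566.

23.357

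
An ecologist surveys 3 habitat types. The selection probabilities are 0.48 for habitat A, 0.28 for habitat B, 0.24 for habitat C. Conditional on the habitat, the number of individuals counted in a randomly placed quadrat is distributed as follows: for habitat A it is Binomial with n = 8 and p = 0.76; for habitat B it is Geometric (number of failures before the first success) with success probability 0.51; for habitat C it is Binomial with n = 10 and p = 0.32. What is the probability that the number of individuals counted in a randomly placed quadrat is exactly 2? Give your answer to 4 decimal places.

Conditional on each habitat, P(X = 2): A: 0.00309067; B: 0.122451; C: 0.210661.
By total probability, P(X = 2) = 0.48·0.00309067 + 0.28·0.122451 + 0.24·0.210661 = 0.0863284.

0.0863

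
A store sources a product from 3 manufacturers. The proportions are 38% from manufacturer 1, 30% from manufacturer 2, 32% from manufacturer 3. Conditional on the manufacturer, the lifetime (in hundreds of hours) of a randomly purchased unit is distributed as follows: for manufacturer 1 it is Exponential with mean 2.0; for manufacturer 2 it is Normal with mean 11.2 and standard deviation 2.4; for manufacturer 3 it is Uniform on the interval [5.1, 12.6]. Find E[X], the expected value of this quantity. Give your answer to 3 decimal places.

Component means — 1: 2; 2: 11.2; 3: 8.85.
E[X] = 0.38·2 + 0.3·11.2 + 0.32·8.85 = 6.952.

6.952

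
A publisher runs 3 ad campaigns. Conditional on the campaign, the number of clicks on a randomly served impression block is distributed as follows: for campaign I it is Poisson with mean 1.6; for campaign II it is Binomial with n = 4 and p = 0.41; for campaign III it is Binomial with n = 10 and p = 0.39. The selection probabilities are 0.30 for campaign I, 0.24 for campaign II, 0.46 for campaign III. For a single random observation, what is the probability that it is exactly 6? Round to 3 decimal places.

Conditional on each campaign, P(X = 6): I: 0.00470453; II: 0; III: 0.102312.
By total probability, P(X = 6) = 0.3·0.00470453 + 0.24·0 + 0.46·0.102312 = 0.0484748.

0.048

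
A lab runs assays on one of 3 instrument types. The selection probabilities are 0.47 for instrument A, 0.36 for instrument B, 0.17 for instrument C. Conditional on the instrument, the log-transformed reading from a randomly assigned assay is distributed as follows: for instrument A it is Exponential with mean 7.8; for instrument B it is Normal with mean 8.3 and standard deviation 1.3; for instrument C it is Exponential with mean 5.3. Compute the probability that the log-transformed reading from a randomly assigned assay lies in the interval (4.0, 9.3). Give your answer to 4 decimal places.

0.4696

Conditional on each instrument, P(4.0 < X < 9.3): A: 0.295284; B: 0.778651; C: 0.297187.
By total probability, P(4.0 < X < 9.3) = 0.47·0.295284 + 0.36·0.778651 + 0.17·0.297187 = 0.46962.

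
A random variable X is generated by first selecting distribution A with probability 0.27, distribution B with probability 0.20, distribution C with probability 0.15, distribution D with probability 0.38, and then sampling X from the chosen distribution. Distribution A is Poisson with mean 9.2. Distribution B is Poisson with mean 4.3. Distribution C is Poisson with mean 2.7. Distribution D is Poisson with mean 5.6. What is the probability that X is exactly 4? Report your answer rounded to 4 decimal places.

Conditional on each component, P(X = 4): A: 0.03016; B: 0.193284; C: 0.148816; D: 0.151528.
By total probability, P(X = 4) = 0.27·0.03016 + 0.2·0.193284 + 0.15·0.148816 + 0.38·0.151528 = 0.126703.

0.1267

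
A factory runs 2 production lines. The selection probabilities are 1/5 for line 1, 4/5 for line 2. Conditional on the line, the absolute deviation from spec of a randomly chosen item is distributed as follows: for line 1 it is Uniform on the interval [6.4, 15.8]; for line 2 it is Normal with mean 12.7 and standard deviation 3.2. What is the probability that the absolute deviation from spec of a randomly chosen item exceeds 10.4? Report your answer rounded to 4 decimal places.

0.7260

Conditional on each line, P(X > 10.4): 1: 0.574468; 2: 0.763853.
By total probability, P(X > 10.4) = 0.2·0.574468 + 0.8·0.763853 = 0.725976.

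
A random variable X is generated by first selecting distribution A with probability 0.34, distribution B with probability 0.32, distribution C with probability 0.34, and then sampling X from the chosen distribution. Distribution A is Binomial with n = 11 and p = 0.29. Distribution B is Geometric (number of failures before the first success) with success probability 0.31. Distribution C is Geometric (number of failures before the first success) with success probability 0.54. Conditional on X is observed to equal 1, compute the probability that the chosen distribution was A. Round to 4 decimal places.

Likelihoods P(X=1 | ·): A: 0.103842; B: 0.2139; C: 0.2484.
Posterior ∝ prior × likelihood. Numerator for A: 0.34·0.103842 = 0.0353064.
Normalizing constant: 0.34·0.103842 + 0.32·0.2139 + 0.34·0.2484 = 0.18821.
P(A | observation) = 0.0353064 / 0.18821 = 0.18759.

0.1876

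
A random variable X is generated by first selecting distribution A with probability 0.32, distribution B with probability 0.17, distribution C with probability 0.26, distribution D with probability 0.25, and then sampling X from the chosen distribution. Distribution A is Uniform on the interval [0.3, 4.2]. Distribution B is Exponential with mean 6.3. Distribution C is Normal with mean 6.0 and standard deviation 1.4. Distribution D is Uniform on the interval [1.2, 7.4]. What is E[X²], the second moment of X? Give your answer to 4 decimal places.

For each component E[X²] = Var + (mean)², giving A: 6.33; B: 79.38; C: 37.96; D: 21.6933.
Overall E[X²] = 0.32·6.33 + 0.17·79.38 + 0.26·37.96 + 0.25·21.6933 = 30.8131.

30.8131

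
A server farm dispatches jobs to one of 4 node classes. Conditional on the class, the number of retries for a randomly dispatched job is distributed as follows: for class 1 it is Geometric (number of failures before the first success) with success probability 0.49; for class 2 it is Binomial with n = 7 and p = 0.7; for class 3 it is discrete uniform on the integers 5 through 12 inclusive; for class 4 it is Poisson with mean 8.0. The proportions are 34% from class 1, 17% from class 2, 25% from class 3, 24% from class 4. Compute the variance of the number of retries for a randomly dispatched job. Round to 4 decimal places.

Per component, 1: μ=1.04082, E[X²]=3.20741; 2: μ=4.9, E[X²]=25.48; 3: μ=8.5, E[X²]=77.5; 4: μ=8, E[X²]=72.
E[X] = 0.34·1.04082 + 0.17·4.9 + 0.25·8.5 + 0.24·8 = 5.23188.
E[X²] = 0.34·3.20741 + 0.17·25.48 + 0.25·77.5 + 0.24·72 = 42.0771.
Var(X) = E[X²] − (E[X])² = 42.0771 − 27.3725 = 14.7046.

14.7046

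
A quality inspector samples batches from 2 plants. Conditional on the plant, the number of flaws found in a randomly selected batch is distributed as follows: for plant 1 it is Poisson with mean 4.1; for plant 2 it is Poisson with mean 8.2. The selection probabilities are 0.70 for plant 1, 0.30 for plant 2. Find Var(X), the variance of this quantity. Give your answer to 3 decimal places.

Per component, 1: μ=4.1, E[X²]=20.91; 2: μ=8.2, E[X²]=75.44.
E[X] = 0.7·4.1 + 0.3·8.2 = 5.33.
E[X²] = 0.7·20.91 + 0.3·75.44 = 37.269.
Var(X) = E[X²] − (E[X])² = 37.269 − 28.4089 = 8.8601.

8.860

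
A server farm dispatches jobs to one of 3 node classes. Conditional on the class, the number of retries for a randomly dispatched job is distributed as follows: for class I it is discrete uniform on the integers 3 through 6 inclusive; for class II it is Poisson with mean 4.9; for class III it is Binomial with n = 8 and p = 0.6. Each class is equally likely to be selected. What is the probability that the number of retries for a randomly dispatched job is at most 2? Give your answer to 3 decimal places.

Conditional on each class, P(X ≤ 2): I: 0; II: 0.133331; III: 0.0498074.
By total probability, P(X ≤ 2) = 0.333333·0 + 0.333333·0.133331 + 0.333333·0.0498074 = 0.0610461.

0.061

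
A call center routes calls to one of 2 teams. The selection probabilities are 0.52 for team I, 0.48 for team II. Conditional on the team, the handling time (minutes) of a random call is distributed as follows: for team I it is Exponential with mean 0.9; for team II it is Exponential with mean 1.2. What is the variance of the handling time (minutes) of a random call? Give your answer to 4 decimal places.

Per component, I: μ=0.9, E[X²]=1.62; II: μ=1.2, E[X²]=2.88.
E[X] = 0.52·0.9 + 0.48·1.2 = 1.044.
E[X²] = 0.52·1.62 + 0.48·2.88 = 2.2248.
Var(X) = E[X²] − (E[X])² = 2.2248 − 1.08994 = 1.13486.

1.1349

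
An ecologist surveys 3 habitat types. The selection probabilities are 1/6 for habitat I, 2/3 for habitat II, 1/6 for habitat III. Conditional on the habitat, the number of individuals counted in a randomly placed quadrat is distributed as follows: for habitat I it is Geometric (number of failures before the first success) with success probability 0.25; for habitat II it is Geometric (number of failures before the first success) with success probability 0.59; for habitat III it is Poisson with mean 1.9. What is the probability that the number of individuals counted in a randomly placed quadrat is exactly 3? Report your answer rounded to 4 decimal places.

Conditional on each habitat, P(X = 3): I: 0.105469; II: 0.0406634; III: 0.170982.
By total probability, P(X = 3) = 0.166667·0.105469 + 0.666667·0.0406634 + 0.166667·0.170982 = 0.073184.

0.0732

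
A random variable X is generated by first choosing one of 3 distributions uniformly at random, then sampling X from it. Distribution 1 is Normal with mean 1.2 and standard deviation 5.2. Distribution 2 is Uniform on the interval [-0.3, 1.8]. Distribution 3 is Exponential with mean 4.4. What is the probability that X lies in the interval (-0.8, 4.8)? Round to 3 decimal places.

0.690

Conditional on each component, P(-0.8 < X < 4.8): 1: 0.405367; 2: 1; 3: 0.664089.
By total probability, P(-0.8 < X < 4.8) = 0.333333·0.405367 + 0.333333·1 + 0.333333·0.664089 = 0.689819.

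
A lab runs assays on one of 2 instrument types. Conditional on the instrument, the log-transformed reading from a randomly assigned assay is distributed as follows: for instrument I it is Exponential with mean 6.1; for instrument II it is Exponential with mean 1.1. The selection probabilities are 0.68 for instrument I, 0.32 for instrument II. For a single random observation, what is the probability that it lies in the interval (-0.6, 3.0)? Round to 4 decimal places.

0.5632

Conditional on each instrument, P(-0.6 < X < 3.0): I: 0.388477; II: 0.934603.
By total probability, P(-0.6 < X < 3.0) = 0.68·0.388477 + 0.32·0.934603 = 0.563237.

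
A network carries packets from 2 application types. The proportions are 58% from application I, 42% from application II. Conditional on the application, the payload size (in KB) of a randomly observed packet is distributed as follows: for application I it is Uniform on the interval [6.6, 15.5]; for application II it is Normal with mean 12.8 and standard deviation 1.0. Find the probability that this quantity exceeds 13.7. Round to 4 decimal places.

Conditional on each application, P(X > 13.7): I: 0.202247; II: 0.18406.
By total probability, P(X > 13.7) = 0.58·0.202247 + 0.42·0.18406 = 0.194609.

0.1946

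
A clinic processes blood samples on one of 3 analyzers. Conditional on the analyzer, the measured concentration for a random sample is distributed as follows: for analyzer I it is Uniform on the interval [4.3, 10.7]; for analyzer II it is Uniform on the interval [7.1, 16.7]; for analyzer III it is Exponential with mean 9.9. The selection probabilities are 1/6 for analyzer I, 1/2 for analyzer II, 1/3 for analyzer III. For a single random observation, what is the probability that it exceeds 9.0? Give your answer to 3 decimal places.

0.580

Conditional on each analyzer, P(X > 9.0): I: 0.265625; II: 0.802083; III: 0.40289.
By total probability, P(X > 9.0) = 0.166667·0.265625 + 0.5·0.802083 + 0.333333·0.40289 = 0.579609.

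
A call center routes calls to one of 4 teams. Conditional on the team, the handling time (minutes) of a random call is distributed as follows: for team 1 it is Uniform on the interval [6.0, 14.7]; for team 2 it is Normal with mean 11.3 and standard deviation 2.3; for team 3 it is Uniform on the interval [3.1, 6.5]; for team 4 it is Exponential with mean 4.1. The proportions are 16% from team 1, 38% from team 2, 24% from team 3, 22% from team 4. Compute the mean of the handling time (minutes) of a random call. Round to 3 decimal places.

Component means — 1: 10.35; 2: 11.3; 3: 4.8; 4: 4.1.
E[X] = 0.16·10.35 + 0.38·11.3 + 0.24·4.8 + 0.22·4.1 = 8.004.

8.004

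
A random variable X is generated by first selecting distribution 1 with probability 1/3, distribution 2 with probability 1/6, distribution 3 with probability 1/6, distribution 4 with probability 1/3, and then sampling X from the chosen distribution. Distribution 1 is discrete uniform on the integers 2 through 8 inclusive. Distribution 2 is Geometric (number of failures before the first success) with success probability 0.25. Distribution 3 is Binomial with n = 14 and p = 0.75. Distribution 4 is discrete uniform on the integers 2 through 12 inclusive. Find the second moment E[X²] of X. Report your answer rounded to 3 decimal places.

For each component E[X²] = Var + (mean)², giving 1: 29; 2: 21; 3: 112.875; 4: 59.
Overall E[X²] = 0.333333·29 + 0.166667·21 + 0.166667·112.875 + 0.333333·59 = 51.6458.

51.646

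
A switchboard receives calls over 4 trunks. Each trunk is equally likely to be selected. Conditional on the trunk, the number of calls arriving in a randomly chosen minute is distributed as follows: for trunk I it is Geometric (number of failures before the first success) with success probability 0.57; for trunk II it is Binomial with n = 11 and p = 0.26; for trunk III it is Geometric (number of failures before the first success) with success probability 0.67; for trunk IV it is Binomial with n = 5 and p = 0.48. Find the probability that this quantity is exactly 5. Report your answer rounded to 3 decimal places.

0.032

Conditional on each trunk, P(X = 5): I: 0.00837948; II: 0.0901362; III: 0.00262207; IV: 0.0254804.
By total probability, P(X = 5) = 0.25·0.00837948 + 0.25·0.0901362 + 0.25·0.00262207 + 0.25·0.0254804 = 0.0316545.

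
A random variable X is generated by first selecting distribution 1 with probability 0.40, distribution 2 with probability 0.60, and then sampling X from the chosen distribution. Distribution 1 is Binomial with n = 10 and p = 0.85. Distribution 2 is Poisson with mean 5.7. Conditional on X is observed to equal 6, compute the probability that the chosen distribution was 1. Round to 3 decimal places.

Likelihoods P(X=6 | ·): 1: 0.0400957; 2: 0.159382.
Posterior ∝ prior × likelihood. Numerator for 1: 0.4·0.0400957 = 0.0160383.
Normalizing constant: 0.4·0.0400957 + 0.6·0.159382 = 0.111667.
P(1 | observation) = 0.0160383 / 0.111667 = 0.143626.

0.144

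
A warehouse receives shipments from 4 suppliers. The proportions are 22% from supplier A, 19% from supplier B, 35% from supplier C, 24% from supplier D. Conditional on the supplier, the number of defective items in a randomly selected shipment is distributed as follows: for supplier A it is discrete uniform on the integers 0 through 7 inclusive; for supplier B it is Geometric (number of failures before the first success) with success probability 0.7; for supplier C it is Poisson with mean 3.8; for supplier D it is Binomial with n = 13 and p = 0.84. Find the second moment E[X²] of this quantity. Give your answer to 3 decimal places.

For each component E[X²] = Var + (mean)², giving A: 17.5; B: 0.795918; C: 18.24; D: 120.994.
Overall E[X²] = 0.22·17.5 + 0.19·0.795918 + 0.35·18.24 + 0.24·120.994 = 39.4237.

39.424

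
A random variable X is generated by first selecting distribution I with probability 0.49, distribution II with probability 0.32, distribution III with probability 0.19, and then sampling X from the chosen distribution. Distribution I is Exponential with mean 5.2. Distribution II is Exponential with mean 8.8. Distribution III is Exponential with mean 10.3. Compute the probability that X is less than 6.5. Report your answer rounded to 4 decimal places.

0.6056

Conditional on each component, P(X < 6.5): I: 0.713495; II: 0.522235; III: 0.467977.
By total probability, P(X < 6.5) = 0.49·0.713495 + 0.32·0.522235 + 0.19·0.467977 = 0.605643.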